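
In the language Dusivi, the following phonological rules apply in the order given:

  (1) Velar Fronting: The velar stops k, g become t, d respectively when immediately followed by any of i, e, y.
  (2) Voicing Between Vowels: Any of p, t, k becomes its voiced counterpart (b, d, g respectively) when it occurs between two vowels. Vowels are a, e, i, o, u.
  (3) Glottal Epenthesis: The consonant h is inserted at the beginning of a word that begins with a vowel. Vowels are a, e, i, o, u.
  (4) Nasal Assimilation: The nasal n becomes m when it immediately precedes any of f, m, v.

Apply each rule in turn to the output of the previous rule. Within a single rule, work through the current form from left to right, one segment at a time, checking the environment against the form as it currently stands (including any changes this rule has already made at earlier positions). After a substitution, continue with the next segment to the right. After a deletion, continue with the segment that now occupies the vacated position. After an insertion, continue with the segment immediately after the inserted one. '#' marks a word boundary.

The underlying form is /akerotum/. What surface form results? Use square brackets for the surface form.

[haderodum]

(1) Velar Fronting: [akerotum] → [aterotum]
(2) Voicing Between Vowels: [aterotum] → [aderodum]
(3) Glottal Epenthesis: [aderodum] → [haderodum]
(4) Nasal Assimilation: no change — [haderodum]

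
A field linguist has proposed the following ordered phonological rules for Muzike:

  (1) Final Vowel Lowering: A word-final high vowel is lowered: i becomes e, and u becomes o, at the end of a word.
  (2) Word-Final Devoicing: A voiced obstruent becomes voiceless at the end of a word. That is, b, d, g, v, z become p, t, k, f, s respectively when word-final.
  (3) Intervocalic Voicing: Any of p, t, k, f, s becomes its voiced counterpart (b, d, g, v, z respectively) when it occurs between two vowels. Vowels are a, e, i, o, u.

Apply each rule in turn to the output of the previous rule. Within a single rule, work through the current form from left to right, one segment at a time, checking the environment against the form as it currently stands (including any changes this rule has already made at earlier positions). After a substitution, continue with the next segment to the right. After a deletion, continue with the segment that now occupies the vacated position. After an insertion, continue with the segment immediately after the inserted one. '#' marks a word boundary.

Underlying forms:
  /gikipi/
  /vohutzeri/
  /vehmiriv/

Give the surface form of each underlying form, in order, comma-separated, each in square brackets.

/gikipi/:
  (1) Final Vowel Lowering: [gikipi] → [gikipe]
  (2) Word-Final Devoicing: no change — [gikipe]
  (3) Intervocalic Voicing: [gikipe] → [gigibe]
/vohutzeri/:
  (1) Final Vowel Lowering: [vohutzeri] → [vohutzere]
  (2) Word-Final Devoicing: no change — [vohutzere]
  (3) Intervocalic Voicing: no change — [vohutzere]
/vehmiriv/:
  (1) Final Vowel Lowering: no change — [vehmiriv]
  (2) Word-Final Devoicing: [vehmiriv] → [vehmirif]
  (3) Intervocalic Voicing: no change — [vehmirif]

[gigibe], [vohutzere], [vehmirif]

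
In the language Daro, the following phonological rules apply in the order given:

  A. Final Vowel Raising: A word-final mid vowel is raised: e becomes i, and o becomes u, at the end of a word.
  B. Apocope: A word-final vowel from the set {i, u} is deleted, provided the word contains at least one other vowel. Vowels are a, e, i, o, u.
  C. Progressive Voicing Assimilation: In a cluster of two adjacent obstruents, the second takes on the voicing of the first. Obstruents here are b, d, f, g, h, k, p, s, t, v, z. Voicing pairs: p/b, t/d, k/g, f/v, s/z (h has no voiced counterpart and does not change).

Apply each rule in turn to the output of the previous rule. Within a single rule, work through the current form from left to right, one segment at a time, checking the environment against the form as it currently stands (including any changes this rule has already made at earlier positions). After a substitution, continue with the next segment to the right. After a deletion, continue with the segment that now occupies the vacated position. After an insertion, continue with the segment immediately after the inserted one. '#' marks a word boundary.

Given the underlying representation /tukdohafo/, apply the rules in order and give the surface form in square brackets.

A Final Vowel Raising: [tukdohafo] → [tukdohafu]
B Apocope: [tukdohafu] → [tukdohaf]
C Progressive Voicing Assimilation: [tukdohaf] → [tuktohaf]

[tuktohaf]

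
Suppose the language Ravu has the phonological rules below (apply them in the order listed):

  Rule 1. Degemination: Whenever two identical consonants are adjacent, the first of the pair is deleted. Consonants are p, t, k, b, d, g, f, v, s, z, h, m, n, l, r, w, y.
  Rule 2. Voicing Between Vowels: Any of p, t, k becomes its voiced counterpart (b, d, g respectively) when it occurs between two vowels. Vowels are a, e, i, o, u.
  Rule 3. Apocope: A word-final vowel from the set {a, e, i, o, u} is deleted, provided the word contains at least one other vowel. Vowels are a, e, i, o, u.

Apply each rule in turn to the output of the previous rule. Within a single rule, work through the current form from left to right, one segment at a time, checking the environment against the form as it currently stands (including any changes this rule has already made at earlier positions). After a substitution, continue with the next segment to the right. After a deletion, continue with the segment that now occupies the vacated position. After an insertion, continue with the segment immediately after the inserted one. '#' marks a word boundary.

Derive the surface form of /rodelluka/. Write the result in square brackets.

Rule 1 Degemination: [rodelluka] → [rodeluka]
Rule 2 Voicing Between Vowels: [rodeluka] → [rodeluga]
Rule 3 Apocope: [rodeluga] → [rodelug]

[rodelug]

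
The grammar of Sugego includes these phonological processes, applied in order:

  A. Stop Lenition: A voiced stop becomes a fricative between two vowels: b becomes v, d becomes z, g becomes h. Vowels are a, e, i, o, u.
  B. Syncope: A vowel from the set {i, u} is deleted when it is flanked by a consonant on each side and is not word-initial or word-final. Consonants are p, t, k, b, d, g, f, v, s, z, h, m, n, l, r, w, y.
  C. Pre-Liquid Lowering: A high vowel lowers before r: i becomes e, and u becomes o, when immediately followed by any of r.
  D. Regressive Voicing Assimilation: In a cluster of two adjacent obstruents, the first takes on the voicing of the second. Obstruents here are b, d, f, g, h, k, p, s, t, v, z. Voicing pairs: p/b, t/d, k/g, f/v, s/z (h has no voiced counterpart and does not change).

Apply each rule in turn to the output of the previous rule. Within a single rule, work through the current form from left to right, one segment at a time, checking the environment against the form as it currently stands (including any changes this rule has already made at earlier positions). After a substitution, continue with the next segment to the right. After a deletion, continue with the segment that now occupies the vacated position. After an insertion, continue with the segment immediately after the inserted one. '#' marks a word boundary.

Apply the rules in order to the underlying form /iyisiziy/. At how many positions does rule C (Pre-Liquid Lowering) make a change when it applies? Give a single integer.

0

A Stop Lenition: no change — [iyisiziy]
B Syncope: [iyisiziy] → [iyszy]
C Pre-Liquid Lowering: no change — [iyszy]
D Regressive Voicing Assimilation: [iyszy] → [iyzzy]
Rule C changed 0 position(s).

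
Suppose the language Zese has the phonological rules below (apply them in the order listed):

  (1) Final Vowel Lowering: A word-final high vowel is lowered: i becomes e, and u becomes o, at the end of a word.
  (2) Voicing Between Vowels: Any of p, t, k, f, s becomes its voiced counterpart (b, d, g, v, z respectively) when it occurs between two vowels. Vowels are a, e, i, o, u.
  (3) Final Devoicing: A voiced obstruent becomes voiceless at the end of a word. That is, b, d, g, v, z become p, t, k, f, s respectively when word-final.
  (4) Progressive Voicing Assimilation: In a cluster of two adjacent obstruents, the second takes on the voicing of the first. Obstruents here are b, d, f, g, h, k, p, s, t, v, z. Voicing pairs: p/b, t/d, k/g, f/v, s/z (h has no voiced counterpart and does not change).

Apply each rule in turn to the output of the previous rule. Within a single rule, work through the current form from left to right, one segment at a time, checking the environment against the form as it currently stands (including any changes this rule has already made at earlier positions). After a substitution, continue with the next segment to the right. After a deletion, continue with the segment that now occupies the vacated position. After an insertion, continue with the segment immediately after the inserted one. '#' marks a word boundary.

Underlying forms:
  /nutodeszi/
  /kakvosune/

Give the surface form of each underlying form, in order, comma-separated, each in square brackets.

[nudodesse], [kakfozune]

/nutodeszi/:
  (1) Final Vowel Lowering: [nutodeszi] → [nutodesze]
  (2) Voicing Between Vowels: [nutodesze] → [nudodesze]
  (3) Final Devoicing: no change — [nudodesze]
  (4) Progressive Voicing Assimilation: [nudodesze] → [nudodesse]
/kakvosune/:
  (1) Final Vowel Lowering: no change — [kakvosune]
  (2) Voicing Between Vowels: [kakvosune] → [kakvozune]
  (3) Final Devoicing: no change — [kakvozune]
  (4) Progressive Voicing Assimilation: [kakvozune] → [kakfozune]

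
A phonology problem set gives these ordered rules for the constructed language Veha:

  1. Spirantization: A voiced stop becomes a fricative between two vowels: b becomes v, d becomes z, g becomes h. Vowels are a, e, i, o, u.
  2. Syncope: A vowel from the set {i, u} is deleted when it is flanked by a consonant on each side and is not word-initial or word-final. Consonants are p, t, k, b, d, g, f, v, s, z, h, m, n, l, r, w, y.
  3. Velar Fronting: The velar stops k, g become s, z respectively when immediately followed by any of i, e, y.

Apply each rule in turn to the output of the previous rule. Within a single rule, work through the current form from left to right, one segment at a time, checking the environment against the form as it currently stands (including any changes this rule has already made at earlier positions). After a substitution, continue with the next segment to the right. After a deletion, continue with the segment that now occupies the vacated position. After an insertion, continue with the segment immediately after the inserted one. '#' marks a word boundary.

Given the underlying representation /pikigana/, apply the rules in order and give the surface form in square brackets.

[pkhana]

1 Spirantization: [pikigana] → [pikihana]
2 Syncope: [pikihana] → [pkhana]
3 Velar Fronting: no change — [pkhana]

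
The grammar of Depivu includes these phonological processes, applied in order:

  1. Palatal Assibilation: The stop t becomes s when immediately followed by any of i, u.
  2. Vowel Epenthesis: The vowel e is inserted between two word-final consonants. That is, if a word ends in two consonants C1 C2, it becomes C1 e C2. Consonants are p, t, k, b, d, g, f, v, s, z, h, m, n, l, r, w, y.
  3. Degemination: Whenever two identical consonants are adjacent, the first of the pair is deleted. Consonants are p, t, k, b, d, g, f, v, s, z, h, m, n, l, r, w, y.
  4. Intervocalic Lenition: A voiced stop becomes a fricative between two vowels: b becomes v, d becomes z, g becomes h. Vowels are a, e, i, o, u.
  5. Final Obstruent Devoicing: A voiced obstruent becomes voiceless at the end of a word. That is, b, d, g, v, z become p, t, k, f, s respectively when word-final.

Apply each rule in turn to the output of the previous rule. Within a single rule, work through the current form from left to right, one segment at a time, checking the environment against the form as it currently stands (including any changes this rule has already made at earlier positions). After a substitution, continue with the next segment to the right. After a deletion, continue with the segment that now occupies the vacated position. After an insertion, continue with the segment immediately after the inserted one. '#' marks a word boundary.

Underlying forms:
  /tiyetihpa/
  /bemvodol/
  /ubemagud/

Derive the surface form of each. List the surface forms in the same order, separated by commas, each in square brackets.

/tiyetihpa/:
  1 Palatal Assibilation: [tiyetihpa] → [siyesihpa]
  2 Vowel Epenthesis: no change — [siyesihpa]
  3 Degemination: no change — [siyesihpa]
  4 Intervocalic Lenition: no change — [siyesihpa]
  5 Final Obstruent Devoicing: no change — [siyesihpa]
/bemvodol/:
  1 Palatal Assibilation: no change — [bemvodol]
  2 Vowel Epenthesis: no change — [bemvodol]
  3 Degemination: no change — [bemvodol]
  4 Intervocalic Lenition: [bemvodol] → [bemvozol]
  5 Final Obstruent Devoicing: no change — [bemvozol]
/ubemagud/:
  1 Palatal Assibilation: no change — [ubemagud]
  2 Vowel Epenthesis: no change — [ubemagud]
  3 Degemination: no change — [ubemagud]
  4 Intervocalic Lenition: [ubemagud] → [uvemahud]
  5 Final Obstruent Devoicing: [uvemahud] → [uvemahut]

[siyesihpa], [bemvozol], [uvemahut]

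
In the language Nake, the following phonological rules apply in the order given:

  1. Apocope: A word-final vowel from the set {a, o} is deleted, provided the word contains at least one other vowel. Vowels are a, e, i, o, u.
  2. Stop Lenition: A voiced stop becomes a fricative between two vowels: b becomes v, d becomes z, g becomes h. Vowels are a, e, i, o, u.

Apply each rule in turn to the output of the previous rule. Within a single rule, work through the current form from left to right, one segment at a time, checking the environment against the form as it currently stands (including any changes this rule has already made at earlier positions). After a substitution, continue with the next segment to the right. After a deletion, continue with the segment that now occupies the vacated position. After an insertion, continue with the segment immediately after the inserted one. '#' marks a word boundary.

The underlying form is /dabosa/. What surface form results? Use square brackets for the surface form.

[davos]

1 Apocope: [dabosa] → [dabos]
2 Stop Lenition: [dabos] → [davos]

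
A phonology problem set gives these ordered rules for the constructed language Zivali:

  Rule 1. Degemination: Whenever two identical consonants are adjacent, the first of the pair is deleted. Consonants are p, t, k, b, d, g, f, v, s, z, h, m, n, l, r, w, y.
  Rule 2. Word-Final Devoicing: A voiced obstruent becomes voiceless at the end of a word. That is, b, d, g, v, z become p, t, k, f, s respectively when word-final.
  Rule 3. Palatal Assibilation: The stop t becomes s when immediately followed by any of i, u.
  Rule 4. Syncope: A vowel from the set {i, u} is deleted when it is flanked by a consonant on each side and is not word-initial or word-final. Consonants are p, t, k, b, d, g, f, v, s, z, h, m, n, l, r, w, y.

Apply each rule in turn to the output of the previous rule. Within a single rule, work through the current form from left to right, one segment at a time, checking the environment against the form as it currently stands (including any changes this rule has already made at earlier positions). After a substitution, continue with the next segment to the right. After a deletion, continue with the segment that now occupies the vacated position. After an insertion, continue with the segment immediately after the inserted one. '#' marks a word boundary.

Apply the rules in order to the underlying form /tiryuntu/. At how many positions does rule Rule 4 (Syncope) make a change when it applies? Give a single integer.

2

Rule 1 Degemination: no change — [tiryuntu]
Rule 2 Word-Final Devoicing: no change — [tiryuntu]
Rule 3 Palatal Assibilation: [tiryuntu] → [siryunsu]
Rule 4 Syncope: [siryunsu] → [srynsu]
Rule Rule 4 changed 2 position(s).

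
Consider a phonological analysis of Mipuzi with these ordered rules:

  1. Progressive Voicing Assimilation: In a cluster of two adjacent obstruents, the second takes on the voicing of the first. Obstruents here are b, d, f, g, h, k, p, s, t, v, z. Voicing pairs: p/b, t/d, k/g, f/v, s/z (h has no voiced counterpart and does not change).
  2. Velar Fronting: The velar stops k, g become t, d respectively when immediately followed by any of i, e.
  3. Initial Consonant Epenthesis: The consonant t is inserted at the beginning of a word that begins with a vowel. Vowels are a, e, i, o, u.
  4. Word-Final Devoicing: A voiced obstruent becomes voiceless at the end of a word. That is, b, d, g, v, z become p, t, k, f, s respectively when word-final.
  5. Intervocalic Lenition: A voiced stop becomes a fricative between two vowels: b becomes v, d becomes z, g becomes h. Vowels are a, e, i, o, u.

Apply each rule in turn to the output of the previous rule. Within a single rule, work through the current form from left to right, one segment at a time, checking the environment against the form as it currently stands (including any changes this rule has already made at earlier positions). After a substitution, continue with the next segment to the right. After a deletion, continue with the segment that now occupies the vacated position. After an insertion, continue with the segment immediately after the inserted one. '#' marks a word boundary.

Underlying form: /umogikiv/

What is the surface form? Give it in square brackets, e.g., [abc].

[tumozitif]

1 Progressive Voicing Assimilation: no change — [umogikiv]
2 Velar Fronting: [umogikiv] → [umoditiv]
3 Initial Consonant Epenthesis: [umoditiv] → [tumoditiv]
4 Word-Final Devoicing: [tumoditiv] → [tumoditif]
5 Intervocalic Lenition: [tumoditif] → [tumozitif]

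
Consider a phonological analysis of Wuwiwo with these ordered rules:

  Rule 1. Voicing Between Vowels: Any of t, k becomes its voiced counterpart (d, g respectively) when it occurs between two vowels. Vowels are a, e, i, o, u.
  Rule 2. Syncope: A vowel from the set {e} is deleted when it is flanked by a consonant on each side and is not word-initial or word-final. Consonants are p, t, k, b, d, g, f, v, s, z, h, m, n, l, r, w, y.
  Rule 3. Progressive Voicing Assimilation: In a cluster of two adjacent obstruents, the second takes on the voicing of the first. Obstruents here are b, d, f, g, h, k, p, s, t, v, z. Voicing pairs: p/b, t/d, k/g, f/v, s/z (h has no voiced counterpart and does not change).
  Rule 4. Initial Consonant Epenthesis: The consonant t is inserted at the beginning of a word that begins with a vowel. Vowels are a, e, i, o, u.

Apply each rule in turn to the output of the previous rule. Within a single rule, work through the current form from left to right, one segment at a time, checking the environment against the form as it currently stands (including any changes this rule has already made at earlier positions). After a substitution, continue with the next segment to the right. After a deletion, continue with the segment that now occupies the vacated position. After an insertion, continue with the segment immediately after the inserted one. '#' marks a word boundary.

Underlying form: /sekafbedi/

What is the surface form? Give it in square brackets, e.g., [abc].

[skafpti]

Rule 1 Voicing Between Vowels: [sekafbedi] → [segafbedi]
Rule 2 Syncope: [segafbedi] → [sgafbdi]
Rule 3 Progressive Voicing Assimilation: [sgafbdi] → [skafpti]
Rule 4 Initial Consonant Epenthesis: no change — [skafpti]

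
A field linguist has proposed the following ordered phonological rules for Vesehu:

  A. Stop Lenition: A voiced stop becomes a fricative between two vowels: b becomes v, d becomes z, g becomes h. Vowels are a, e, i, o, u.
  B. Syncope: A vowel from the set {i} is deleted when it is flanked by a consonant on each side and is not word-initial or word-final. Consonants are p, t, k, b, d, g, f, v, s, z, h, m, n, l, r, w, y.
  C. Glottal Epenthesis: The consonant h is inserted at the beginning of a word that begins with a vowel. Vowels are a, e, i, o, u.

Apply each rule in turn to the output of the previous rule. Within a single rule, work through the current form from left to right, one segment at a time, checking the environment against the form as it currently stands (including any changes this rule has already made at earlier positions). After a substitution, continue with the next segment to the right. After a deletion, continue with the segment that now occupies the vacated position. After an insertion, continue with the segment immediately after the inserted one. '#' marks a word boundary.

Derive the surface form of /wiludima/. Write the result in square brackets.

[wluzma]

A Stop Lenition: [wiludima] → [wiluzima]
B Syncope: [wiluzima] → [wluzma]
C Glottal Epenthesis: no change — [wluzma]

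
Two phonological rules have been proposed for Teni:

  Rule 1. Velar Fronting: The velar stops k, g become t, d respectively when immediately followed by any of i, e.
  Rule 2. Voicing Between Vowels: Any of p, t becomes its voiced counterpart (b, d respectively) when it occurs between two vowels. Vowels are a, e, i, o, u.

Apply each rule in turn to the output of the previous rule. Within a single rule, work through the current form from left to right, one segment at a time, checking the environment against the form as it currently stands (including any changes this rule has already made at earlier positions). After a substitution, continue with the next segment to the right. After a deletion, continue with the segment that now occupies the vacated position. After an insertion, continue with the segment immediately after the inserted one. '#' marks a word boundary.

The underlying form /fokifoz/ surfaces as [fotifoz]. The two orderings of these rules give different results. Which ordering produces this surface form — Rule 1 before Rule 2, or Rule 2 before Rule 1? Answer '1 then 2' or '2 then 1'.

2 then 1

Order 1 then 2:
  1 Velar Fronting: [fokifoz] → [fotifoz]
  2 Voicing Between Vowels: [fotifoz] → [fodifoz]
  result: [fodifoz]
Order 2 then 1:
  2 Voicing Between Vowels: no change — [fokifoz]
  1 Velar Fronting: [fokifoz] → [fotifoz]
  result: [fotifoz]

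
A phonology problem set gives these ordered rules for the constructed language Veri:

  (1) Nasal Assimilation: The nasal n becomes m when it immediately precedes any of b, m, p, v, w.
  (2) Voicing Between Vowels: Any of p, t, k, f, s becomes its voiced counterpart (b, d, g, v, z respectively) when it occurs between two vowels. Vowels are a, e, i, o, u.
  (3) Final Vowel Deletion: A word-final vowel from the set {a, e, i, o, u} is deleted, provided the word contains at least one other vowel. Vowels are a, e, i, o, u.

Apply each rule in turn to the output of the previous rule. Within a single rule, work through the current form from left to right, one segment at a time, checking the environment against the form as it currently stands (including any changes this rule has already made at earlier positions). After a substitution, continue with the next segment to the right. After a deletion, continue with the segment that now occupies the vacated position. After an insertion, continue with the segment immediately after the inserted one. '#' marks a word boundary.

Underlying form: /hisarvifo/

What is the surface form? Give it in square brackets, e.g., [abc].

[hizarviv]

(1) Nasal Assimilation: no change — [hisarvifo]
(2) Voicing Between Vowels: [hisarvifo] → [hizarvivo]
(3) Final Vowel Deletion: [hizarvivo] → [hizarviv]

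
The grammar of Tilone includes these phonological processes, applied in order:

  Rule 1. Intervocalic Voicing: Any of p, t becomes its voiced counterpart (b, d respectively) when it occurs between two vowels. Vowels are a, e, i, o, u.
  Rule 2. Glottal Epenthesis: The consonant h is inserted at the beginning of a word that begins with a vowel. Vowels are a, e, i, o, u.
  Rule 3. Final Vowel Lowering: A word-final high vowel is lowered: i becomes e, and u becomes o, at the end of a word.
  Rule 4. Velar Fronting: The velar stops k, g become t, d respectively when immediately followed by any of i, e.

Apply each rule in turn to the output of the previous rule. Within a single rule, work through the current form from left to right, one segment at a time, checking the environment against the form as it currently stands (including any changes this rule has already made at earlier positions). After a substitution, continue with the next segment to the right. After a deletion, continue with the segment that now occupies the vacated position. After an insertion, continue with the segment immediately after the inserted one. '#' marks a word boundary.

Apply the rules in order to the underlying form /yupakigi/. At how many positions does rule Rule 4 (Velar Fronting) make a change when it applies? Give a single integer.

2

Rule 1 Intervocalic Voicing: [yupakigi] → [yubakigi]
Rule 2 Glottal Epenthesis: no change — [yubakigi]
Rule 3 Final Vowel Lowering: [yubakigi] → [yubakige]
Rule 4 Velar Fronting: [yubakige] → [yubatide]
Rule Rule 4 changed 2 position(s).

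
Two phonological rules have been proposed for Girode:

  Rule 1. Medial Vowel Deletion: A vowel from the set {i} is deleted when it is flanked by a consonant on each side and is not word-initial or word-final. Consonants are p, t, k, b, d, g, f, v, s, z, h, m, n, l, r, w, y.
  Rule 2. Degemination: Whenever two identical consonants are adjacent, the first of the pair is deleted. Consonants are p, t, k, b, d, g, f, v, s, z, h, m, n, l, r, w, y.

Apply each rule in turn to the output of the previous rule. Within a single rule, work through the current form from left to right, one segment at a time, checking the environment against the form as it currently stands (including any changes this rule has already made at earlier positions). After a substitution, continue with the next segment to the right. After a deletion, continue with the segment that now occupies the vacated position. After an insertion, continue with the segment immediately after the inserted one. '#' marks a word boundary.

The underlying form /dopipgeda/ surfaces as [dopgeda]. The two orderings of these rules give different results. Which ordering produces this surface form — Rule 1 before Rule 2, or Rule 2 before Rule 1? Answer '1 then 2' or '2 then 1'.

1 then 2

Order 1 then 2:
  1 Medial Vowel Deletion: [dopipgeda] → [doppgeda]
  2 Degemination: [doppgeda] → [dopgeda]
  result: [dopgeda]
Order 2 then 1:
  2 Degemination: no change — [dopipgeda]
  1 Medial Vowel Deletion: [dopipgeda] → [doppgeda]
  result: [doppgeda]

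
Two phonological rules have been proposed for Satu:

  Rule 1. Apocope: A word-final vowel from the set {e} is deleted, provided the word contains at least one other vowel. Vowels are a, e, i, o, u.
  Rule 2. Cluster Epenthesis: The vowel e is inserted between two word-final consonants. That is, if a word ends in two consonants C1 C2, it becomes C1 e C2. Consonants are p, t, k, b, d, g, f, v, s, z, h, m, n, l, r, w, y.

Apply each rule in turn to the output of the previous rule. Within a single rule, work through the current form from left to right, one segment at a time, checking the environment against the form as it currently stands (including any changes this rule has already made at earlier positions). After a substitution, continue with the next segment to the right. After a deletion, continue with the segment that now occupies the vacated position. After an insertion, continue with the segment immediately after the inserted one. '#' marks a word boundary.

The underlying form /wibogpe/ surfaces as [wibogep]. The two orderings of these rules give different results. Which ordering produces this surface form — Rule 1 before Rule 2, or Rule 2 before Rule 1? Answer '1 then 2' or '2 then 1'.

1 then 2

Order 1 then 2:
  1 Apocope: [wibogpe] → [wibogp]
  2 Cluster Epenthesis: [wibogp] → [wibogep]
  result: [wibogep]
Order 2 then 1:
  2 Cluster Epenthesis: no change — [wibogpe]
  1 Apocope: [wibogpe] → [wibogp]
  result: [wibogp]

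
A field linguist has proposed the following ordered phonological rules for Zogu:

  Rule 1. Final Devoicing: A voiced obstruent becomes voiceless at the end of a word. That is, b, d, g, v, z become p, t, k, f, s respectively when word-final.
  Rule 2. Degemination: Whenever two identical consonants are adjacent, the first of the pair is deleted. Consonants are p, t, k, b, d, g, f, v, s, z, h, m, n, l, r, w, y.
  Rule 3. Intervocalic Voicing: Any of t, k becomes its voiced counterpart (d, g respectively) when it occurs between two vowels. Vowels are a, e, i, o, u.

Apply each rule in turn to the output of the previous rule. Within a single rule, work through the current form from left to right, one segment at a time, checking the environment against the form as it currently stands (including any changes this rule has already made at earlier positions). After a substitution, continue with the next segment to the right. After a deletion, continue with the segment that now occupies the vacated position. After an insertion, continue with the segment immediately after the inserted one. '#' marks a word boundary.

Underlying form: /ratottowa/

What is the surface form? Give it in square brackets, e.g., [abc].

Rule 1 Final Devoicing: no change — [ratottowa]
Rule 2 Degemination: [ratottowa] → [ratotowa]
Rule 3 Intervocalic Voicing: [ratotowa] → [radodowa]

[radodowa]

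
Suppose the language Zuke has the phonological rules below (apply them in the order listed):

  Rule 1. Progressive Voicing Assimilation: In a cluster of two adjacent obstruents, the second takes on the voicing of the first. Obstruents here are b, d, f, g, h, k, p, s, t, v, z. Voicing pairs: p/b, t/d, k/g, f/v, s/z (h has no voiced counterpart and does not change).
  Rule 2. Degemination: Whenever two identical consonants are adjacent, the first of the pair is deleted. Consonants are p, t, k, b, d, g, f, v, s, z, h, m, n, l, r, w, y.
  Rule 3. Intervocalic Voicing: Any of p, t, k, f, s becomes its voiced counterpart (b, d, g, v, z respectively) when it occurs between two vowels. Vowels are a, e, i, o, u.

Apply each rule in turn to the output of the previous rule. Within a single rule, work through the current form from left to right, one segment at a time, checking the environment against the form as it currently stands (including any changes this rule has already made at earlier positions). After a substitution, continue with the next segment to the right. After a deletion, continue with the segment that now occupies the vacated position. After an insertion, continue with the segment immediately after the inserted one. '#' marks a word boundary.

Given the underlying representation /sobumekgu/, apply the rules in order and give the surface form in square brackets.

[sobumegu]

Rule 1 Progressive Voicing Assimilation: [sobumekgu] → [sobumekku]
Rule 2 Degemination: [sobumekku] → [sobumeku]
Rule 3 Intervocalic Voicing: [sobumeku] → [sobumegu]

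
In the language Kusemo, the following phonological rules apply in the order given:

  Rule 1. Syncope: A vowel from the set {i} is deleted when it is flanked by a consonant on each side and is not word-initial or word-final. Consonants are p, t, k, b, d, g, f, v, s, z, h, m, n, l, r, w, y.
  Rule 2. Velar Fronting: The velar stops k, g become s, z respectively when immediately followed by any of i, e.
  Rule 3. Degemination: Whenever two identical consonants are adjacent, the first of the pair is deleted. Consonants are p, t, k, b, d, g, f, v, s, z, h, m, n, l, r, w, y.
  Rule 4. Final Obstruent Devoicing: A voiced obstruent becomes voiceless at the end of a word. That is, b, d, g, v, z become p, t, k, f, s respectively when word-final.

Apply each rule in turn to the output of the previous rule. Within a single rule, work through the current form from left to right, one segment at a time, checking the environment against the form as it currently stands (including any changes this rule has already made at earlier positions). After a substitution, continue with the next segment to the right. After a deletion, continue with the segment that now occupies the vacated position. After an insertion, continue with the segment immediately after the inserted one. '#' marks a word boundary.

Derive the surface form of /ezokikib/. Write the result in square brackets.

[ezokp]

Rule 1 Syncope: [ezokikib] → [ezokkb]
Rule 2 Velar Fronting: no change — [ezokkb]
Rule 3 Degemination: [ezokkb] → [ezokb]
Rule 4 Final Obstruent Devoicing: [ezokb] → [ezokp]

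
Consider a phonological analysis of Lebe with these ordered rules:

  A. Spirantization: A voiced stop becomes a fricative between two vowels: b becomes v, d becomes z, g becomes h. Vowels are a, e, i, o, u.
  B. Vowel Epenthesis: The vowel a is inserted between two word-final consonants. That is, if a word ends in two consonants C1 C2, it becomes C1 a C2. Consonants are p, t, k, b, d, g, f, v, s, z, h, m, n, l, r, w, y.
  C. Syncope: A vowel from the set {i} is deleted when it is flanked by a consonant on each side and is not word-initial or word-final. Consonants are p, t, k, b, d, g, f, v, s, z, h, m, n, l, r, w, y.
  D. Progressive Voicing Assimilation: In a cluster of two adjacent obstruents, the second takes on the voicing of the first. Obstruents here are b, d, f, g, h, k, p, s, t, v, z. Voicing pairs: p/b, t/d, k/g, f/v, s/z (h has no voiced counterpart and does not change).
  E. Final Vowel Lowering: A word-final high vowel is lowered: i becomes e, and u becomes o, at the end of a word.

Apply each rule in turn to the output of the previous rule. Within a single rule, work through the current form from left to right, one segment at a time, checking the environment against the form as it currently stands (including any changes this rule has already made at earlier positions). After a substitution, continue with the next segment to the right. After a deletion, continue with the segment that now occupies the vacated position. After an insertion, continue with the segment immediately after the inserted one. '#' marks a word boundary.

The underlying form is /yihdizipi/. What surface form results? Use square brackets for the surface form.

A Spirantization: no change — [yihdizipi]
B Vowel Epenthesis: no change — [yihdizipi]
C Syncope: [yihdizipi] → [yhdzpi]
D Progressive Voicing Assimilation: [yhdzpi] → [yhtspi]
E Final Vowel Lowering: [yhtspi] → [yhtspe]

[yhtspe]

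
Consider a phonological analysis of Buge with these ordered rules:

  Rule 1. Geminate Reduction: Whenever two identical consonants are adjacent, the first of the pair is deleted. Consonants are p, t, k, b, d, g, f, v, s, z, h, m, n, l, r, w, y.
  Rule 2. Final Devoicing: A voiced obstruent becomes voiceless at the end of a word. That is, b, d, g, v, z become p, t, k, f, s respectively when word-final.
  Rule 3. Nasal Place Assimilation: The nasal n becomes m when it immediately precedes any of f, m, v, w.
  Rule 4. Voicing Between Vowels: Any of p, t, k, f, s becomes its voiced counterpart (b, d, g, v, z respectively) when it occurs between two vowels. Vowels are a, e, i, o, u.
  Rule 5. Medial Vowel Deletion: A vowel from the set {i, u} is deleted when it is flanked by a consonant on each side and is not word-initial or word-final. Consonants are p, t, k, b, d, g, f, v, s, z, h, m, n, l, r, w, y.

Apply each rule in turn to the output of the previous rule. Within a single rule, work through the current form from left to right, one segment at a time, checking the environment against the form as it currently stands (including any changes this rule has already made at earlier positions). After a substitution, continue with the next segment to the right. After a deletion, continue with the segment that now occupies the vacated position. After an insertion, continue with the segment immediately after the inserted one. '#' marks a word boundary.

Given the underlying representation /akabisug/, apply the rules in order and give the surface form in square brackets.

Rule 1 Geminate Reduction: no change — [akabisug]
Rule 2 Final Devoicing: [akabisug] → [akabisuk]
Rule 3 Nasal Place Assimilation: no change — [akabisuk]
Rule 4 Voicing Between Vowels: [akabisuk] → [agabizuk]
Rule 5 Medial Vowel Deletion: [agabizuk] → [agabzk]

[agabzk]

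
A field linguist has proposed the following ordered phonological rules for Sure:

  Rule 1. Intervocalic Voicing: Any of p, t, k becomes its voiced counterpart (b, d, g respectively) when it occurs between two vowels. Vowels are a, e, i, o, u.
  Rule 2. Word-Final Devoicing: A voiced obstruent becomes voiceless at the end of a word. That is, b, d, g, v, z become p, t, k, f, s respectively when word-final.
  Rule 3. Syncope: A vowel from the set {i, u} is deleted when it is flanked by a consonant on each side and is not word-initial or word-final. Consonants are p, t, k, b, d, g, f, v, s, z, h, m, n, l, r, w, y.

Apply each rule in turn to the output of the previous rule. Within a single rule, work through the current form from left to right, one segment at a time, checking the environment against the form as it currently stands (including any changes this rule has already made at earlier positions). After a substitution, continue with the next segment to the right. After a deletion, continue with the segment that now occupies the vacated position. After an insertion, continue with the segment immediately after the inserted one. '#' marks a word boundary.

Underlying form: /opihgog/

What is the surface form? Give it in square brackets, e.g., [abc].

[obhgok]

Rule 1 Intervocalic Voicing: [opihgog] → [obihgog]
Rule 2 Word-Final Devoicing: [obihgog] → [obihgok]
Rule 3 Syncope: [obihgok] → [obhgok]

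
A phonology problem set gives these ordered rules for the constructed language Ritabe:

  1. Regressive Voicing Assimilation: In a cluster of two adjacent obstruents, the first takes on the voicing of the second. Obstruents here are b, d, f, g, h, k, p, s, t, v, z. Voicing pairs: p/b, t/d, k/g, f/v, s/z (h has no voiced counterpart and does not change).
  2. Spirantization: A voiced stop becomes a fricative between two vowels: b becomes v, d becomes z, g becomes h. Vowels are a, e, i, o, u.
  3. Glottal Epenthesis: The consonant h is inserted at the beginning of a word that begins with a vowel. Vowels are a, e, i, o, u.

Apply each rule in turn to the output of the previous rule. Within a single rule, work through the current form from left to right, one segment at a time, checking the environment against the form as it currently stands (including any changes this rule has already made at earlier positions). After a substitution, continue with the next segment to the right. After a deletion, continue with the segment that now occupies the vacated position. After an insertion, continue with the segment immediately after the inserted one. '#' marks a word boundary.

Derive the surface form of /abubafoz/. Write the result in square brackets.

[havuvafoz]

1 Regressive Voicing Assimilation: no change — [abubafoz]
2 Spirantization: [abubafoz] → [avuvafoz]
3 Glottal Epenthesis: [avuvafoz] → [havuvafoz]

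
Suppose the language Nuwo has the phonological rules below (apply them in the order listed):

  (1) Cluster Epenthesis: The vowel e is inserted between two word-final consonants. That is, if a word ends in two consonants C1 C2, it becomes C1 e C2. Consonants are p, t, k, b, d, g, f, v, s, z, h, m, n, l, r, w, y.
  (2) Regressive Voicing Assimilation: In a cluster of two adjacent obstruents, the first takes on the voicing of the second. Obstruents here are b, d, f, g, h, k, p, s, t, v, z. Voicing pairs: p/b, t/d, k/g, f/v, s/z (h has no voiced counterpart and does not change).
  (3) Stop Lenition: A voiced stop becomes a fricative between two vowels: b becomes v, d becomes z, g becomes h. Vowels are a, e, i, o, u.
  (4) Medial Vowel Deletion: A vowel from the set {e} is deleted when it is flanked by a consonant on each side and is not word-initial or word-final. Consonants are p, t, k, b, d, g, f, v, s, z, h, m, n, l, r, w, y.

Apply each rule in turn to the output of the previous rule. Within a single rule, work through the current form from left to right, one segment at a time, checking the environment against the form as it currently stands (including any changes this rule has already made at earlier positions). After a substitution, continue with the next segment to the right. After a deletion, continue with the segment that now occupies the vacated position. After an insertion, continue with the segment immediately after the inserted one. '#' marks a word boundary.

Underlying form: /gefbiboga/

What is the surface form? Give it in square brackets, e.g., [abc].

(1) Cluster Epenthesis: no change — [gefbiboga]
(2) Regressive Voicing Assimilation: [gefbiboga] → [gevbiboga]
(3) Stop Lenition: [gevbiboga] → [gevbivoha]
(4) Medial Vowel Deletion: [gevbivoha] → [gvbivoha]

[gvbivoha]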